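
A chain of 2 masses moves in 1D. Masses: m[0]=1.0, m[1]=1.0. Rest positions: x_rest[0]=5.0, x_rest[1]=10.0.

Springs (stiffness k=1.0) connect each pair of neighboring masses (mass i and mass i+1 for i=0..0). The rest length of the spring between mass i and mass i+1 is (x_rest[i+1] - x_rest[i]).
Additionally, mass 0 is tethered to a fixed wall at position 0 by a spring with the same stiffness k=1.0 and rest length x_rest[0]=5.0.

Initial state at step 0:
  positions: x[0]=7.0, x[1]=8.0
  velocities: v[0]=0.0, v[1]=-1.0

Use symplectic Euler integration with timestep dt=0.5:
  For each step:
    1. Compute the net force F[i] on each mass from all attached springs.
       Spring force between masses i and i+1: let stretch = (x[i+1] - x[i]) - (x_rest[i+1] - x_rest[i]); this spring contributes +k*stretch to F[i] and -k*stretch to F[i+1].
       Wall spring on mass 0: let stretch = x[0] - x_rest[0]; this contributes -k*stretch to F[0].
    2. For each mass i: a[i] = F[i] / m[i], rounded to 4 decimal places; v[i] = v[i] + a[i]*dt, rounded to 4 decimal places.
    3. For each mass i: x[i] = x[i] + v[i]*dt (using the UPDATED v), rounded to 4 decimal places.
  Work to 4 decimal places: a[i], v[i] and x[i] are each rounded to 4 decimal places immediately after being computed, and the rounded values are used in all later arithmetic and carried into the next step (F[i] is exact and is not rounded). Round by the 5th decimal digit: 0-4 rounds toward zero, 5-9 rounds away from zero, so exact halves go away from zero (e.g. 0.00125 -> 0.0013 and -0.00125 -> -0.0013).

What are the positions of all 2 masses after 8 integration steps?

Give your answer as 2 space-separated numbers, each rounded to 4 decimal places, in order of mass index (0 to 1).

Step 0: x=[7.0000 8.0000] v=[0.0000 -1.0000]
Step 1: x=[5.5000 8.5000] v=[-3.0000 1.0000]
Step 2: x=[3.3750 9.5000] v=[-4.2500 2.0000]
Step 3: x=[1.9375 10.2188] v=[-2.8750 1.4375]
Step 4: x=[2.0860 10.1172] v=[0.2969 -0.2032]
Step 5: x=[3.7208 9.2578] v=[3.2695 -1.7188]
Step 6: x=[5.8096 8.2642] v=[4.1776 -1.9873]
Step 7: x=[7.0597 7.9069] v=[2.5001 -0.7146]
Step 8: x=[6.7566 8.5878] v=[-0.6062 1.3618]

Answer: 6.7566 8.5878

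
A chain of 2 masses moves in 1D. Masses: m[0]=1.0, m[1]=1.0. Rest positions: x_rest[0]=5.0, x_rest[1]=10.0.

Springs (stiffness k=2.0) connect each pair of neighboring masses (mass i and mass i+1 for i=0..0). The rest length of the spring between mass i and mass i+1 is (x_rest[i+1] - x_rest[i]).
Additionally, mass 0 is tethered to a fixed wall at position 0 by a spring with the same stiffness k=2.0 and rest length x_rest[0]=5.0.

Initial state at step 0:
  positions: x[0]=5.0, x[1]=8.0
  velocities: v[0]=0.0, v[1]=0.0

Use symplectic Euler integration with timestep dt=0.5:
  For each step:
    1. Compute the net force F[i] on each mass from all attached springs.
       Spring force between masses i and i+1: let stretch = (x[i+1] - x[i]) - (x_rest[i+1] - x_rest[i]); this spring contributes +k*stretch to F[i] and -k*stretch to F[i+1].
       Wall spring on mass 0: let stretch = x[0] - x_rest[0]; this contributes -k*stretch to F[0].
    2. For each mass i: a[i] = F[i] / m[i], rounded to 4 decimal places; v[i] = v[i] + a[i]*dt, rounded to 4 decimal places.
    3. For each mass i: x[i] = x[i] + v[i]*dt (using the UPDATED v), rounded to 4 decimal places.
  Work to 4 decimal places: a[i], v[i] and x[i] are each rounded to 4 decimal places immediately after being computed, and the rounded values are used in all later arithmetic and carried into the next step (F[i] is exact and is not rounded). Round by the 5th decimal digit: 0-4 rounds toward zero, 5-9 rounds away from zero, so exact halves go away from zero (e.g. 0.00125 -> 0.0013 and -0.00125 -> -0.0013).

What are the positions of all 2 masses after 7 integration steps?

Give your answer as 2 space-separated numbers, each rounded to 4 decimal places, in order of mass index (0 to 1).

Step 0: x=[5.0000 8.0000] v=[0.0000 0.0000]
Step 1: x=[4.0000 9.0000] v=[-2.0000 2.0000]
Step 2: x=[3.5000 10.0000] v=[-1.0000 2.0000]
Step 3: x=[4.5000 10.2500] v=[2.0000 0.5000]
Step 4: x=[6.1250 10.1250] v=[3.2500 -0.2500]
Step 5: x=[6.6875 10.5000] v=[1.1250 0.7500]
Step 6: x=[5.8125 11.4688] v=[-1.7500 1.9375]
Step 7: x=[4.8594 12.1094] v=[-1.9062 1.2812]

Answer: 4.8594 12.1094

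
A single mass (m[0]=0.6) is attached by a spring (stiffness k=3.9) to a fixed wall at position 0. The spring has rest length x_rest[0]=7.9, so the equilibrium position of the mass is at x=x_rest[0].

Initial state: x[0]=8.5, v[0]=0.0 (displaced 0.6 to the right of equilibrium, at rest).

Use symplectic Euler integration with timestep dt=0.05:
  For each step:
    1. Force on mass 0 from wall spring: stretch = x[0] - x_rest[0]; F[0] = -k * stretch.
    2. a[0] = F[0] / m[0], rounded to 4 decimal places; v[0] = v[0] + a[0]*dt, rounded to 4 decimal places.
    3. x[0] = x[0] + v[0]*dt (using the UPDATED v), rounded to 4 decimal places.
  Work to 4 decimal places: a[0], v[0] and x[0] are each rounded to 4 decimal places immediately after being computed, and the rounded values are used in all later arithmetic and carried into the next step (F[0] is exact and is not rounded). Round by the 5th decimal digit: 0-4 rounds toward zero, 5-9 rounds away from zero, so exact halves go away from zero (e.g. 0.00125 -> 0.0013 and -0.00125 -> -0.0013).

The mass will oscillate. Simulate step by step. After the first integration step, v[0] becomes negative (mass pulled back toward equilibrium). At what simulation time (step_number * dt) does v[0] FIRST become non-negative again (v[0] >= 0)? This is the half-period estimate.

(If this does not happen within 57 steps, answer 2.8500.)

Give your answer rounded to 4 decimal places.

Answer: 1.2500

Derivation:
Step 0: x=[8.5000] v=[0.0000]
Step 1: x=[8.4903] v=[-0.1950]
Step 2: x=[8.4710] v=[-0.3869]
Step 3: x=[8.4424] v=[-0.5725]
Step 4: x=[8.4050] v=[-0.7488]
Step 5: x=[8.3594] v=[-0.9129]
Step 6: x=[8.3063] v=[-1.0622]
Step 7: x=[8.2466] v=[-1.1943]
Step 8: x=[8.1813] v=[-1.3069]
Step 9: x=[8.1114] v=[-1.3983]
Step 10: x=[8.0381] v=[-1.4670]
Step 11: x=[7.9625] v=[-1.5119]
Step 12: x=[7.8859] v=[-1.5322]
Step 13: x=[7.8095] v=[-1.5276]
Step 14: x=[7.7346] v=[-1.4982]
Step 15: x=[7.6624] v=[-1.4444]
Step 16: x=[7.5940] v=[-1.3672]
Step 17: x=[7.5306] v=[-1.2678]
Step 18: x=[7.4732] v=[-1.1477]
Step 19: x=[7.4228] v=[-1.0090]
Step 20: x=[7.3801] v=[-0.8539]
Step 21: x=[7.3459] v=[-0.6849]
Step 22: x=[7.3207] v=[-0.5048]
Step 23: x=[7.3049] v=[-0.3165]
Step 24: x=[7.2987] v=[-0.1231]
Step 25: x=[7.3023] v=[0.0723]
First v>=0 after going negative at step 25, time=1.2500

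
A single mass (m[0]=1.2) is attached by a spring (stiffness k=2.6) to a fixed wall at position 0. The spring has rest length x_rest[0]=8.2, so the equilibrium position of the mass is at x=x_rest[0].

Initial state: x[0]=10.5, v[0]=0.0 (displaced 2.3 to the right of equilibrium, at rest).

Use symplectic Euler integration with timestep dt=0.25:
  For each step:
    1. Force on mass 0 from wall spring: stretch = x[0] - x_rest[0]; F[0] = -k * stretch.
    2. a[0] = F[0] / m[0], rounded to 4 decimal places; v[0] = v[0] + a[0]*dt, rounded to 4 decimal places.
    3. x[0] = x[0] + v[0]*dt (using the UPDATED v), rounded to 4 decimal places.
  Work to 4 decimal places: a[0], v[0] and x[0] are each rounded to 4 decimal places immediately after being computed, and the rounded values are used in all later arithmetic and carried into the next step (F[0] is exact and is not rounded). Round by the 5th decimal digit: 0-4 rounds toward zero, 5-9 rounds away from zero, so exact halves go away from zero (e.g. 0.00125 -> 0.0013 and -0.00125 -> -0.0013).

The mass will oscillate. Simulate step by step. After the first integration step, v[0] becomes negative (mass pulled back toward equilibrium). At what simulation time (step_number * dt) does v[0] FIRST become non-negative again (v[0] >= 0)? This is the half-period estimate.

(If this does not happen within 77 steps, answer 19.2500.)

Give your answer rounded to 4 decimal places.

Answer: 2.2500

Derivation:
Step 0: x=[10.5000] v=[0.0000]
Step 1: x=[10.1886] v=[-1.2458]
Step 2: x=[9.6079] v=[-2.3230]
Step 3: x=[8.8365] v=[-3.0856]
Step 4: x=[7.9789] v=[-3.4304]
Step 5: x=[7.1513] v=[-3.3106]
Step 6: x=[6.4657] v=[-2.7426]
Step 7: x=[6.0149] v=[-1.8032]
Step 8: x=[5.8600] v=[-0.6196]
Step 9: x=[6.0220] v=[0.6479]
First v>=0 after going negative at step 9, time=2.2500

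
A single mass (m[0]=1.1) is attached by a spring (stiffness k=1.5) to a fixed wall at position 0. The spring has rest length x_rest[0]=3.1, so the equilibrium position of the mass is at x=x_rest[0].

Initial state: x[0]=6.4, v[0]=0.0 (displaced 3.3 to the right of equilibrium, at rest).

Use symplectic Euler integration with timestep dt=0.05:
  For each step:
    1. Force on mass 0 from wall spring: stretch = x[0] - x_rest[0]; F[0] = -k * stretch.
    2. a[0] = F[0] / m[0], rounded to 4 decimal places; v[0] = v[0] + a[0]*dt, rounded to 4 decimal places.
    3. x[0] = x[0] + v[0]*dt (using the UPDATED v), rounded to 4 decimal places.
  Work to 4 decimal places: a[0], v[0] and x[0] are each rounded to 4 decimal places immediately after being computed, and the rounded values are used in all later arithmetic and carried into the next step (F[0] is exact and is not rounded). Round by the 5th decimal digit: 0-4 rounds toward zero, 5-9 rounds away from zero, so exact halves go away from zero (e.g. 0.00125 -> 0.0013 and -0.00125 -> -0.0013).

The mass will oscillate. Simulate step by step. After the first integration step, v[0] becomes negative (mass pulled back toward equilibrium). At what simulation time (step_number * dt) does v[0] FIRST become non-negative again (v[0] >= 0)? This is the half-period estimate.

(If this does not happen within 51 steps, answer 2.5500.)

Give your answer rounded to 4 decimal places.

Answer: 2.5500

Derivation:
Step 0: x=[6.4000] v=[0.0000]
Step 1: x=[6.3888] v=[-0.2250]
Step 2: x=[6.3663] v=[-0.4492]
Step 3: x=[6.3327] v=[-0.6719]
Step 4: x=[6.2881] v=[-0.8923]
Step 5: x=[6.2326] v=[-1.1097]
Step 6: x=[6.1664] v=[-1.3233]
Step 7: x=[6.0898] v=[-1.5324]
Step 8: x=[6.0030] v=[-1.7363]
Step 9: x=[5.9063] v=[-1.9342]
Step 10: x=[5.8000] v=[-2.1255]
Step 11: x=[5.6845] v=[-2.3096]
Step 12: x=[5.5602] v=[-2.4858]
Step 13: x=[5.4275] v=[-2.6535]
Step 14: x=[5.2869] v=[-2.8122]
Step 15: x=[5.1388] v=[-2.9613]
Step 16: x=[4.9838] v=[-3.1003]
Step 17: x=[4.8224] v=[-3.2287]
Step 18: x=[4.6551] v=[-3.3461]
Step 19: x=[4.4825] v=[-3.4521]
Step 20: x=[4.3052] v=[-3.5464]
Step 21: x=[4.1238] v=[-3.6286]
Step 22: x=[3.9389] v=[-3.6984]
Step 23: x=[3.7511] v=[-3.7556]
Step 24: x=[3.5611] v=[-3.8000]
Step 25: x=[3.3695] v=[-3.8314]
Step 26: x=[3.1770] v=[-3.8498]
Step 27: x=[2.9842] v=[-3.8551]
Step 28: x=[2.7918] v=[-3.8472]
Step 29: x=[2.6005] v=[-3.8262]
Step 30: x=[2.4109] v=[-3.7921]
Step 31: x=[2.2236] v=[-3.7451]
Step 32: x=[2.0393] v=[-3.6853]
Step 33: x=[1.8587] v=[-3.6130]
Step 34: x=[1.6823] v=[-3.5284]
Step 35: x=[1.5107] v=[-3.4317]
Step 36: x=[1.3445] v=[-3.3233]
Step 37: x=[1.1843] v=[-3.2036]
Step 38: x=[1.0307] v=[-3.0730]
Step 39: x=[0.8841] v=[-2.9319]
Step 40: x=[0.7451] v=[-2.7808]
Step 41: x=[0.6141] v=[-2.6202]
Step 42: x=[0.4916] v=[-2.4507]
Step 43: x=[0.3780] v=[-2.2729]
Step 44: x=[0.2736] v=[-2.0873]
Step 45: x=[0.1789] v=[-1.8946]
Step 46: x=[0.0941] v=[-1.6954]
Step 47: x=[0.0196] v=[-1.4905]
Step 48: x=[-0.0444] v=[-1.2805]
Step 49: x=[-0.0977] v=[-1.0661]
Step 50: x=[-0.1401] v=[-0.8481]
Step 51: x=[-0.1715] v=[-0.6272]
v[0] did not become non-negative within 51 steps; using fallback time=2.5500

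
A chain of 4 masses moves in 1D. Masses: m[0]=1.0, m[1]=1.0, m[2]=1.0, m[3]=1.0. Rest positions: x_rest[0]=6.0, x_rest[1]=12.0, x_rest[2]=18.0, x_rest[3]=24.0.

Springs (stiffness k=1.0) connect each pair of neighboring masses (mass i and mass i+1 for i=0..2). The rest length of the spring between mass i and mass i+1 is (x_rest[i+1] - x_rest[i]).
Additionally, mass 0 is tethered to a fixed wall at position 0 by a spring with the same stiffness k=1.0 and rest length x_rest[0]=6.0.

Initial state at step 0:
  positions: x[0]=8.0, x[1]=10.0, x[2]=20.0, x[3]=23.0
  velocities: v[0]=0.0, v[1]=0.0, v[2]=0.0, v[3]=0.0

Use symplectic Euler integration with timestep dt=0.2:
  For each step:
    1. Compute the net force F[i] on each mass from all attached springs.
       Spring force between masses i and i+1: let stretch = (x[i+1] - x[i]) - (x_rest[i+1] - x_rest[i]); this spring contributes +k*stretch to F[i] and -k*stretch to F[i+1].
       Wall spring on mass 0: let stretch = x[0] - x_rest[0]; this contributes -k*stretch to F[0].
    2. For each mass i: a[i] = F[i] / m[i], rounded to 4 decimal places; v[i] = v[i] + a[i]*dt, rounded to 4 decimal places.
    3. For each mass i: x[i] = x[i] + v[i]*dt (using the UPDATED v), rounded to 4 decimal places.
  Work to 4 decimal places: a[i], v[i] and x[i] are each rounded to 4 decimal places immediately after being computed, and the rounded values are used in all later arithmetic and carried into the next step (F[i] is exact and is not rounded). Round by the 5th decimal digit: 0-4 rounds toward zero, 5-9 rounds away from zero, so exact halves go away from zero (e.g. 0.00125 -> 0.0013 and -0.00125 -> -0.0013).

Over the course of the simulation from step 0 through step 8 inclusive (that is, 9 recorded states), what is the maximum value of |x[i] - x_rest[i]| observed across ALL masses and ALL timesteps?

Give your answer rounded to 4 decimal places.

Step 0: x=[8.0000 10.0000 20.0000 23.0000] v=[0.0000 0.0000 0.0000 0.0000]
Step 1: x=[7.7600 10.3200 19.7200 23.1200] v=[-1.2000 1.6000 -1.4000 0.6000]
Step 2: x=[7.3120 10.9136 19.2000 23.3440] v=[-2.2400 2.9680 -2.6000 1.1200]
Step 3: x=[6.7156 11.6946 18.5143 23.6422] v=[-2.9821 3.9050 -3.4285 1.4912]
Step 4: x=[6.0497 12.5492 17.7609 23.9753] v=[-3.3294 4.2731 -3.7669 1.6656]
Step 5: x=[5.4018 13.3523 17.0476 24.2998] v=[-3.2394 4.0155 -3.5664 1.6227]
Step 6: x=[4.8559 13.9852 16.4766 24.5743] v=[-2.7297 3.1645 -2.8550 1.3723]
Step 7: x=[4.4809 14.3526 16.1299 24.7649] v=[-1.8750 1.8369 -1.7337 0.9528]
Step 8: x=[4.3215 14.3962 16.0575 24.8501] v=[-0.7968 0.2180 -0.3622 0.4258]
Max displacement = 2.3962

Answer: 2.3962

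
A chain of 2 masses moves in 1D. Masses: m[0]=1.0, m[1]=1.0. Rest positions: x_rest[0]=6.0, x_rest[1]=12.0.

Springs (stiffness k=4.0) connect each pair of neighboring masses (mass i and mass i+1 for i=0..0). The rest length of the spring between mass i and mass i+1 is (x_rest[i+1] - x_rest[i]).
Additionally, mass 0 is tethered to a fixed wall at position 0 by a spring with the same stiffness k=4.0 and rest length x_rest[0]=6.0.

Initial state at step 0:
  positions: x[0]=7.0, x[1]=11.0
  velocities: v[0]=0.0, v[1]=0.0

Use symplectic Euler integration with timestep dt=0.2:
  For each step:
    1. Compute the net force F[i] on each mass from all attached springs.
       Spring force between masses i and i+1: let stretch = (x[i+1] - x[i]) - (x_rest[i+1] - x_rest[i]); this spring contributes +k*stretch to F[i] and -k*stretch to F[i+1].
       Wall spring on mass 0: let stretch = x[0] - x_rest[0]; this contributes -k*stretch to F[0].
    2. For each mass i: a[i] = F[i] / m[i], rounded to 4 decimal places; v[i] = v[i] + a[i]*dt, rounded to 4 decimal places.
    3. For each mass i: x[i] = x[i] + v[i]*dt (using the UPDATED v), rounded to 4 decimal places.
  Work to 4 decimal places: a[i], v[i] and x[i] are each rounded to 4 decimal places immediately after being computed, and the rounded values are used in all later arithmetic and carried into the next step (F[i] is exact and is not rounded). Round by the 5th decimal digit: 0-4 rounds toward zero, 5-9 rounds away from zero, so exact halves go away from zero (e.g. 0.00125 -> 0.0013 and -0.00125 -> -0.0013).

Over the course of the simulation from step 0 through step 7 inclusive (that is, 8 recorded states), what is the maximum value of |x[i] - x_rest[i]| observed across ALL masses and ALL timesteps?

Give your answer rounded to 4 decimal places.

Step 0: x=[7.0000 11.0000] v=[0.0000 0.0000]
Step 1: x=[6.5200 11.3200] v=[-2.4000 1.6000]
Step 2: x=[5.7648 11.8320] v=[-3.7760 2.5600]
Step 3: x=[5.0580 12.3332] v=[-3.5341 2.5062]
Step 4: x=[4.7059 12.6304] v=[-1.7603 1.4860]
Step 5: x=[4.8688 12.6197] v=[0.8146 -0.0536]
Step 6: x=[5.4929 12.3288] v=[3.1203 -1.4543]
Step 7: x=[6.3318 11.9042] v=[4.1947 -2.1230]
Max displacement = 1.2941

Answer: 1.2941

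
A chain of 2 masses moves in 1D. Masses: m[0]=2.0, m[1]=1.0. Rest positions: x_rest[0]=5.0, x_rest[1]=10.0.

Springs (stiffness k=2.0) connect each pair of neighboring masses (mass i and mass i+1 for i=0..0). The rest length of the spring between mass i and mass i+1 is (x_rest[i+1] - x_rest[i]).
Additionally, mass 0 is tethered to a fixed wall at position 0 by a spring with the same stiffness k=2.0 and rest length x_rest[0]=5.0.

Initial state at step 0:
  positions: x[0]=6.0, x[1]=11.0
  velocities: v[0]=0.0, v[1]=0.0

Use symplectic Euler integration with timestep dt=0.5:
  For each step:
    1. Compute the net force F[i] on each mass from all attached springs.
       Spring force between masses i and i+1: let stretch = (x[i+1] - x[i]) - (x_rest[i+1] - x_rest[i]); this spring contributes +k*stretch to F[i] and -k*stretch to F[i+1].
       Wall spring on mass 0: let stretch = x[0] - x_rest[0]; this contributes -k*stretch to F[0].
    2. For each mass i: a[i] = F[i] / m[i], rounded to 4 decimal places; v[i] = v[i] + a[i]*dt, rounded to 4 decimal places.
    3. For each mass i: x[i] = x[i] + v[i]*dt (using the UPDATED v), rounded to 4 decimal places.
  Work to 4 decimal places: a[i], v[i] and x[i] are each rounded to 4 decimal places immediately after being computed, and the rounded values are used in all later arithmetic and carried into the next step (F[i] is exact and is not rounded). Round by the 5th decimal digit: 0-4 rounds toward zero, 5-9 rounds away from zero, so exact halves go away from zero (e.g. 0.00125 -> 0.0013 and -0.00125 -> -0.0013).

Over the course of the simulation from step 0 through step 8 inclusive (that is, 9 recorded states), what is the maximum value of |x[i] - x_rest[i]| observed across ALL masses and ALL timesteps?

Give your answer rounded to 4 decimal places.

Step 0: x=[6.0000 11.0000] v=[0.0000 0.0000]
Step 1: x=[5.7500 11.0000] v=[-0.5000 0.0000]
Step 2: x=[5.3750 10.8750] v=[-0.7500 -0.2500]
Step 3: x=[5.0313 10.5000] v=[-0.6875 -0.7500]
Step 4: x=[4.7969 9.8907] v=[-0.4688 -1.2187]
Step 5: x=[4.6367 9.2345] v=[-0.3204 -1.3125]
Step 6: x=[4.4668 8.7794] v=[-0.3399 -0.9103]
Step 7: x=[4.2583 8.6680] v=[-0.4170 -0.2229]
Step 8: x=[4.0877 8.8517] v=[-0.3413 0.3674]
Max displacement = 1.3320

Answer: 1.3320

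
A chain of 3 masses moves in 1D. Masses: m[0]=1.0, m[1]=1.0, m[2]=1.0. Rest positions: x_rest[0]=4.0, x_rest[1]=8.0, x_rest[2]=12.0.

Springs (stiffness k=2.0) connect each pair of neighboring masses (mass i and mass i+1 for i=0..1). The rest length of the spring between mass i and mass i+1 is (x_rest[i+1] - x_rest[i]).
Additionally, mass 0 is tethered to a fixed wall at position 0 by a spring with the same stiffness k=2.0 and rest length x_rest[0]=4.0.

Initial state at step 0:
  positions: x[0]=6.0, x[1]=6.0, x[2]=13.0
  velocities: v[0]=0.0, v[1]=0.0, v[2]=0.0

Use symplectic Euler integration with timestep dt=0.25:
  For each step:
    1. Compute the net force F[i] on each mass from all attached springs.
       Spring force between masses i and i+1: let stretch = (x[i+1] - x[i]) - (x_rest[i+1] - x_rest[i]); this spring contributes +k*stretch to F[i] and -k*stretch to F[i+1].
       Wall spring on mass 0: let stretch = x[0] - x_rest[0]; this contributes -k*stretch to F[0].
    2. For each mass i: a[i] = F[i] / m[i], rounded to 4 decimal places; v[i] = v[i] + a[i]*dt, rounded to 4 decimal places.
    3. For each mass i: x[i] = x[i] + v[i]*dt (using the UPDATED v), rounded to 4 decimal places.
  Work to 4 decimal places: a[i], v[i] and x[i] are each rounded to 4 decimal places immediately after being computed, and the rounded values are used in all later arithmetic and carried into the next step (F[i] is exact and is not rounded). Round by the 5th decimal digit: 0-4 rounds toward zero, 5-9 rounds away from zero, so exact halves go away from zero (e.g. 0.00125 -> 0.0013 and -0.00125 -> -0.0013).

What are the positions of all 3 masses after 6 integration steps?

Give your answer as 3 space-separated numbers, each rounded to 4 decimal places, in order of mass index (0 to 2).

Answer: 2.9815 9.0993 11.7212

Derivation:
Step 0: x=[6.0000 6.0000 13.0000] v=[0.0000 0.0000 0.0000]
Step 1: x=[5.2500 6.8750 12.6250] v=[-3.0000 3.5000 -1.5000]
Step 2: x=[4.0469 8.2656 12.0313] v=[-4.8125 5.5625 -2.3750]
Step 3: x=[2.8653 9.5996 11.4668] v=[-4.7266 5.3360 -2.2579]
Step 4: x=[2.1673 10.3252 11.1689] v=[-2.7921 2.9025 -1.1915]
Step 5: x=[2.2181 10.1366 11.2656] v=[0.2032 -0.7546 0.3867]
Step 6: x=[2.9815 9.0993 11.7212] v=[3.0534 -4.1494 1.8222]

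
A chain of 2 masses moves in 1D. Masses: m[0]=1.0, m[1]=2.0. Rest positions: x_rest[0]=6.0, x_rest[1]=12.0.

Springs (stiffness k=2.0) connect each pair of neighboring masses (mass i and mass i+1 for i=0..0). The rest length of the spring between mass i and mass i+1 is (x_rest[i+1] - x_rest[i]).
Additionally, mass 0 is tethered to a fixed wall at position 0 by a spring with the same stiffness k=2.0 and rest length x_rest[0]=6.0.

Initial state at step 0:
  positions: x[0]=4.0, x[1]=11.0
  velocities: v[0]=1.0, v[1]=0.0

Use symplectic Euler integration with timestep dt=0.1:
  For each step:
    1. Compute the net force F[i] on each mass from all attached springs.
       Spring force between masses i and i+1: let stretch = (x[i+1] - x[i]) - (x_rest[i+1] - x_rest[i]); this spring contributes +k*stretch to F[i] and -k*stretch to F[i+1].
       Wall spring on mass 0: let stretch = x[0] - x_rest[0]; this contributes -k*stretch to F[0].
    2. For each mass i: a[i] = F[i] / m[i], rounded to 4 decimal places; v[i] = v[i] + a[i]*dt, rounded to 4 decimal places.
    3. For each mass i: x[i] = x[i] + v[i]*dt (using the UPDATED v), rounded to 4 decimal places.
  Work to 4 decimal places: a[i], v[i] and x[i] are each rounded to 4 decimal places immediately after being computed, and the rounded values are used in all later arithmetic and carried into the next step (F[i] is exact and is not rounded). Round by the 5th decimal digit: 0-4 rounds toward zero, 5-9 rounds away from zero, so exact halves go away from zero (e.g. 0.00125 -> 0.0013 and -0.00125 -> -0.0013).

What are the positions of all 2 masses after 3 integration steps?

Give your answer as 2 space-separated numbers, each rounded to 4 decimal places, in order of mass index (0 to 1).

Answer: 4.6313 10.9474

Derivation:
Step 0: x=[4.0000 11.0000] v=[1.0000 0.0000]
Step 1: x=[4.1600 10.9900] v=[1.6000 -0.1000]
Step 2: x=[4.3734 10.9717] v=[2.1340 -0.1830]
Step 3: x=[4.6313 10.9474] v=[2.5790 -0.2428]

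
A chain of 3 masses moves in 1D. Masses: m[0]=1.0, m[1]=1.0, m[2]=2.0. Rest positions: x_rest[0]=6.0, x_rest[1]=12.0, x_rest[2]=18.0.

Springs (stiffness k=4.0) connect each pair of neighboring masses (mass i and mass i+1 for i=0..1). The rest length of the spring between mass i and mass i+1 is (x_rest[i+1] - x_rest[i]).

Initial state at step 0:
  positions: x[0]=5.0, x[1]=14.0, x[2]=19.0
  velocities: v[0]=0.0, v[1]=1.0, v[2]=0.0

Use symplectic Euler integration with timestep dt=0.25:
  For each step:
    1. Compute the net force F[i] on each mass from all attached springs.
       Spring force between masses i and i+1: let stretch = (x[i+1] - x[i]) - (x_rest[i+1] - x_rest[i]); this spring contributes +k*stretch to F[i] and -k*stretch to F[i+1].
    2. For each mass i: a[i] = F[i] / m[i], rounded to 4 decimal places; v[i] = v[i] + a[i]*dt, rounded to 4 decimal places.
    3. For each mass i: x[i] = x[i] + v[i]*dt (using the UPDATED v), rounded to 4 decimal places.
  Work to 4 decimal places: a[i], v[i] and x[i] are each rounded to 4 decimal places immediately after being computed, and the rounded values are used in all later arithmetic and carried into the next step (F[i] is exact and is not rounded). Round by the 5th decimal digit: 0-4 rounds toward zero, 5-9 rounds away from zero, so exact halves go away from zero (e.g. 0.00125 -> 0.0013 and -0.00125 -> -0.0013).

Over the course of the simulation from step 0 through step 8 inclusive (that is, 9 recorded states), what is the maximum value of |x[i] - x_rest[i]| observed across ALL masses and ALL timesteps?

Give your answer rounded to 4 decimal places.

Step 0: x=[5.0000 14.0000 19.0000] v=[0.0000 1.0000 0.0000]
Step 1: x=[5.7500 13.2500 19.1250] v=[3.0000 -3.0000 0.5000]
Step 2: x=[6.8750 12.0938 19.2656] v=[4.5000 -4.6250 0.5625]
Step 3: x=[7.8047 11.4258 19.2598] v=[3.7188 -2.6720 -0.0234]
Step 4: x=[8.1397 11.8110 19.0247] v=[1.3399 1.5409 -0.9404]
Step 5: x=[7.8925 13.0818 18.6379] v=[-0.9888 5.0833 -1.5473]
Step 6: x=[7.4426 14.4443 18.3066] v=[-1.7995 5.4501 -1.3254]
Step 7: x=[7.2432 15.0220 18.2425] v=[-0.7978 2.3107 -0.2566]
Step 8: x=[7.4885 14.4601 18.5258] v=[0.9810 -2.2476 1.1332]
Max displacement = 3.0220

Answer: 3.0220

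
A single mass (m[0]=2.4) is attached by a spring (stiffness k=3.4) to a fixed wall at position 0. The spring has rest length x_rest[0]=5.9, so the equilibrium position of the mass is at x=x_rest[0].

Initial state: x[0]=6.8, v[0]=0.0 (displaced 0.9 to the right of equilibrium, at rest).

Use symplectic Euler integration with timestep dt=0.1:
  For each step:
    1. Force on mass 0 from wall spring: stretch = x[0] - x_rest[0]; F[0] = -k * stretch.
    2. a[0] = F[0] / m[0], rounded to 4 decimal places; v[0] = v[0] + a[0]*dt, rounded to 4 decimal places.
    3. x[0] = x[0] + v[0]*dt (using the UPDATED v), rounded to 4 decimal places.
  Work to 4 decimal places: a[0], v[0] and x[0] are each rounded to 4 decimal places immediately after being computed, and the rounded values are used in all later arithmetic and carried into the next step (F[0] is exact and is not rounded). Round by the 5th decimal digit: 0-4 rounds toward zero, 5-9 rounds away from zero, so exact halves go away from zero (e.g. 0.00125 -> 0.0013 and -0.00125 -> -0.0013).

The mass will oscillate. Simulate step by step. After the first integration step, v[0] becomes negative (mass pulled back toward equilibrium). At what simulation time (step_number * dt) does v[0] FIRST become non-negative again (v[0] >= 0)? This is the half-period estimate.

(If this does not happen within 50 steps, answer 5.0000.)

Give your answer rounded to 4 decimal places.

Answer: 2.7000

Derivation:
Step 0: x=[6.8000] v=[0.0000]
Step 1: x=[6.7873] v=[-0.1275]
Step 2: x=[6.7620] v=[-0.2532]
Step 3: x=[6.7245] v=[-0.3753]
Step 4: x=[6.6753] v=[-0.4921]
Step 5: x=[6.6151] v=[-0.6019]
Step 6: x=[6.5448] v=[-0.7032]
Step 7: x=[6.4653] v=[-0.7946]
Step 8: x=[6.3778] v=[-0.8747]
Step 9: x=[6.2836] v=[-0.9424]
Step 10: x=[6.1839] v=[-0.9967]
Step 11: x=[6.0802] v=[-1.0369]
Step 12: x=[5.9740] v=[-1.0624]
Step 13: x=[5.8667] v=[-1.0729]
Step 14: x=[5.7599] v=[-1.0682]
Step 15: x=[5.6551] v=[-1.0484]
Step 16: x=[5.5537] v=[-1.0137]
Step 17: x=[5.4572] v=[-0.9646]
Step 18: x=[5.3670] v=[-0.9019]
Step 19: x=[5.2844] v=[-0.8264]
Step 20: x=[5.2105] v=[-0.7392]
Step 21: x=[5.1464] v=[-0.6415]
Step 22: x=[5.0929] v=[-0.5347]
Step 23: x=[5.0509] v=[-0.4204]
Step 24: x=[5.0209] v=[-0.3001]
Step 25: x=[5.0033] v=[-0.1756]
Step 26: x=[4.9984] v=[-0.0486]
Step 27: x=[5.0063] v=[0.0791]
First v>=0 after going negative at step 27, time=2.7000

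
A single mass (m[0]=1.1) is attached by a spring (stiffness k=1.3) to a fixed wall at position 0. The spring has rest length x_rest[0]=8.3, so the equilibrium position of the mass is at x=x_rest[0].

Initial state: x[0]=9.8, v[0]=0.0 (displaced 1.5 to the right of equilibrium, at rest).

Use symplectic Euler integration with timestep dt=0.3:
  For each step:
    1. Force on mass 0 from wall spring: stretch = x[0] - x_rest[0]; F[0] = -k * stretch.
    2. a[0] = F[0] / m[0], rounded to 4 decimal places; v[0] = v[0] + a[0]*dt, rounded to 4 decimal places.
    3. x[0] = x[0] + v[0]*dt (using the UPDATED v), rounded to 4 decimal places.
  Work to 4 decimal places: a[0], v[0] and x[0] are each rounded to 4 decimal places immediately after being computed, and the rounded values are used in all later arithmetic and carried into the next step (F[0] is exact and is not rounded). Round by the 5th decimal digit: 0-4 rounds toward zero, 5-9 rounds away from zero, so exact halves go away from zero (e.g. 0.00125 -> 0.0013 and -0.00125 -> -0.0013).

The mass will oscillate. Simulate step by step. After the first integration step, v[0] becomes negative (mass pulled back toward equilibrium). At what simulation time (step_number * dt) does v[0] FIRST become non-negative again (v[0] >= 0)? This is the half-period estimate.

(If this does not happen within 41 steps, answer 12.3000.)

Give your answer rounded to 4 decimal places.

Answer: 3.0000

Derivation:
Step 0: x=[9.8000] v=[0.0000]
Step 1: x=[9.6405] v=[-0.5318]
Step 2: x=[9.3384] v=[-1.0071]
Step 3: x=[8.9258] v=[-1.3753]
Step 4: x=[8.4466] v=[-1.5972]
Step 5: x=[7.9518] v=[-1.6492]
Step 6: x=[7.4941] v=[-1.5258]
Step 7: x=[7.1221] v=[-1.2401]
Step 8: x=[6.8754] v=[-0.8225]
Step 9: x=[6.7802] v=[-0.3174]
Step 10: x=[6.8466] v=[0.2214]
First v>=0 after going negative at step 10, time=3.0000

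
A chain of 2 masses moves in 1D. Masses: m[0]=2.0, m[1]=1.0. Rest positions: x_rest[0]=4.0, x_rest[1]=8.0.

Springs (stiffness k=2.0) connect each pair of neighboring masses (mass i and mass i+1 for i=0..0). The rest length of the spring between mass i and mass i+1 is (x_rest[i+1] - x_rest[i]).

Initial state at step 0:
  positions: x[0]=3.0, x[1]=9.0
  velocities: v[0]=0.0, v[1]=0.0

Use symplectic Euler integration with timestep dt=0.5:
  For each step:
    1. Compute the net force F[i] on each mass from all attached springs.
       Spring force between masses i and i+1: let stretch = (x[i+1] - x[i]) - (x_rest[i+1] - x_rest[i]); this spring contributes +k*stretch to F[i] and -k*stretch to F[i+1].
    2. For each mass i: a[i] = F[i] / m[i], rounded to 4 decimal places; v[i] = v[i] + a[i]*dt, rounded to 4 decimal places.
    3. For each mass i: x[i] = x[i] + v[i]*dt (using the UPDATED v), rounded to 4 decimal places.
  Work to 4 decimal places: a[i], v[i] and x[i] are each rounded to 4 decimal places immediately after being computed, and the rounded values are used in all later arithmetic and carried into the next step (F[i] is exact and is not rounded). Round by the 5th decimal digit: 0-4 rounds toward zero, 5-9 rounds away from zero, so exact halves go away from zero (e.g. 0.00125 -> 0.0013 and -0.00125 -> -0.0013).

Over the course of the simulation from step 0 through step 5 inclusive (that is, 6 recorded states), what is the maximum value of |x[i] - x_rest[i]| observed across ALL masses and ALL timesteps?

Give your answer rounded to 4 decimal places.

Step 0: x=[3.0000 9.0000] v=[0.0000 0.0000]
Step 1: x=[3.5000 8.0000] v=[1.0000 -2.0000]
Step 2: x=[4.1250 6.7500] v=[1.2500 -2.5000]
Step 3: x=[4.4063 6.1875] v=[0.5625 -1.1250]
Step 4: x=[4.1329 6.7344] v=[-0.5469 1.0938]
Step 5: x=[3.5098 7.9806] v=[-1.2462 2.4923]
Max displacement = 1.8125

Answer: 1.8125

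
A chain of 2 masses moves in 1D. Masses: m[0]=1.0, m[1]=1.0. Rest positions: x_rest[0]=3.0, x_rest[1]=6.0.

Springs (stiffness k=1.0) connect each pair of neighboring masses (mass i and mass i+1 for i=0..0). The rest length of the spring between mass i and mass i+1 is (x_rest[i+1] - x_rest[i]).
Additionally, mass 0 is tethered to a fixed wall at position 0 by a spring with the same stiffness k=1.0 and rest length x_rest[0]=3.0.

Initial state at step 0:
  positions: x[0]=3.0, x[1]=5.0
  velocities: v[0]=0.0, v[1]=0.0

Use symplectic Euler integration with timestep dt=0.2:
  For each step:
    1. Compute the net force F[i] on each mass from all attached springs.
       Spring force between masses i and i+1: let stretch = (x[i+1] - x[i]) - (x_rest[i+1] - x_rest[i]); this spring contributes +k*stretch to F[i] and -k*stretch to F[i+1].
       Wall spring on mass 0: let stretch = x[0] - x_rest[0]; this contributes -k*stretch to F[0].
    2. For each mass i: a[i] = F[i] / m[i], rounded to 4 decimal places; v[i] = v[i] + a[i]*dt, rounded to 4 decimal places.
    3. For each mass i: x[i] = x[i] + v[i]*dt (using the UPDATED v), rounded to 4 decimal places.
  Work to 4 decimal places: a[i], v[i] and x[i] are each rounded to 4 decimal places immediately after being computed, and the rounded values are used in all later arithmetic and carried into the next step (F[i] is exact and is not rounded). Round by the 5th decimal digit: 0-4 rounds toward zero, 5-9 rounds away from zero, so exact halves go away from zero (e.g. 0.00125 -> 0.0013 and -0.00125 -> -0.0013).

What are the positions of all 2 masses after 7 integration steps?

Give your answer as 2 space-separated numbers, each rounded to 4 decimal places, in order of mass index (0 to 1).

Step 0: x=[3.0000 5.0000] v=[0.0000 0.0000]
Step 1: x=[2.9600 5.0400] v=[-0.2000 0.2000]
Step 2: x=[2.8848 5.1168] v=[-0.3760 0.3840]
Step 3: x=[2.7835 5.2243] v=[-0.5066 0.5376]
Step 4: x=[2.6685 5.3542] v=[-0.5751 0.6494]
Step 5: x=[2.5542 5.4967] v=[-0.5717 0.7123]
Step 6: x=[2.4554 5.6415] v=[-0.4940 0.7238]
Step 7: x=[2.3858 5.7788] v=[-0.3479 0.6866]

Answer: 2.3858 5.7788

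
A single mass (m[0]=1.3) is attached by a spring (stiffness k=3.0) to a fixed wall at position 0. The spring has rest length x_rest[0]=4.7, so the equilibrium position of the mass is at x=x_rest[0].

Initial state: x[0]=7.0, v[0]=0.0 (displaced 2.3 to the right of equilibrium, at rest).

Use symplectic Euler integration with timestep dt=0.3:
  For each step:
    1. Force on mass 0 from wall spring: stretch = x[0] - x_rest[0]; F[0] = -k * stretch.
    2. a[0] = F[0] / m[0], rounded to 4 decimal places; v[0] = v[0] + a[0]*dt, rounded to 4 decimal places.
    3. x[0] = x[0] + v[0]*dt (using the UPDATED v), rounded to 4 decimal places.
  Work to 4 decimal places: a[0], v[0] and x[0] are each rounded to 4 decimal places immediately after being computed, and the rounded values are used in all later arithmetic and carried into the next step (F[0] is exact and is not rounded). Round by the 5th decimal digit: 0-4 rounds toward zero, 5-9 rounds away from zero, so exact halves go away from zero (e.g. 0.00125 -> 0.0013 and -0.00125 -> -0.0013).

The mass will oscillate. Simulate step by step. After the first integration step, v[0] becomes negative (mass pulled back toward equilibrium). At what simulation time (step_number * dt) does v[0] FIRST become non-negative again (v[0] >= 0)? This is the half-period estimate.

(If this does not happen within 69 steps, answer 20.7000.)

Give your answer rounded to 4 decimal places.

Answer: 2.1000

Derivation:
Step 0: x=[7.0000] v=[0.0000]
Step 1: x=[6.5223] v=[-1.5923]
Step 2: x=[5.6661] v=[-2.8539]
Step 3: x=[4.6093] v=[-3.5228]
Step 4: x=[3.5713] v=[-3.4600]
Step 5: x=[2.7677] v=[-2.6786]
Step 6: x=[2.3655] v=[-1.3408]
Step 7: x=[2.4481] v=[0.2754]
First v>=0 after going negative at step 7, time=2.1000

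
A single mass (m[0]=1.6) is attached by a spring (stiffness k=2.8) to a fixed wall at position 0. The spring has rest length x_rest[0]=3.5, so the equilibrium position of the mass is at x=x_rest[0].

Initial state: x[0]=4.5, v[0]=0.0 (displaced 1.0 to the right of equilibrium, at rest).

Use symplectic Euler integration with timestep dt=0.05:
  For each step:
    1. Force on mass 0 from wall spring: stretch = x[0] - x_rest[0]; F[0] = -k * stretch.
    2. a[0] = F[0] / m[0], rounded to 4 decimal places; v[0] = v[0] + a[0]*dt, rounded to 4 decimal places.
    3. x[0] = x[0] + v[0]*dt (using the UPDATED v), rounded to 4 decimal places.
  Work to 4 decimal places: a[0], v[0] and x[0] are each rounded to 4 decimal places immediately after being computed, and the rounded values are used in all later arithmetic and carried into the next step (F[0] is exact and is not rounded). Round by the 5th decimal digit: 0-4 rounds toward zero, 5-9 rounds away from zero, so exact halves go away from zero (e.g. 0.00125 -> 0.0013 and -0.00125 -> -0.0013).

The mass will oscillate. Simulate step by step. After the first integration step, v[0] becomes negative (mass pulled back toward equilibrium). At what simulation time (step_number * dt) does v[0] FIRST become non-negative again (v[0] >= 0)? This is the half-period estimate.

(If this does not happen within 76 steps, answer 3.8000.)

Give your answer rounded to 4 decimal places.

Step 0: x=[4.5000] v=[0.0000]
Step 1: x=[4.4956] v=[-0.0875]
Step 2: x=[4.4869] v=[-0.1746]
Step 3: x=[4.4739] v=[-0.2610]
Step 4: x=[4.4566] v=[-0.3462]
Step 5: x=[4.4351] v=[-0.4299]
Step 6: x=[4.4095] v=[-0.5117]
Step 7: x=[4.3799] v=[-0.5913]
Step 8: x=[4.3465] v=[-0.6683]
Step 9: x=[4.3094] v=[-0.7424]
Step 10: x=[4.2687] v=[-0.8132]
Step 11: x=[4.2247] v=[-0.8805]
Step 12: x=[4.1775] v=[-0.9439]
Step 13: x=[4.1273] v=[-1.0032]
Step 14: x=[4.0744] v=[-1.0581]
Step 15: x=[4.0190] v=[-1.1084]
Step 16: x=[3.9613] v=[-1.1538]
Step 17: x=[3.9016] v=[-1.1942]
Step 18: x=[3.8401] v=[-1.2293]
Step 19: x=[3.7771] v=[-1.2591]
Step 20: x=[3.7129] v=[-1.2833]
Step 21: x=[3.6478] v=[-1.3019]
Step 22: x=[3.5821] v=[-1.3148]
Step 23: x=[3.5160] v=[-1.3220]
Step 24: x=[3.4498] v=[-1.3234]
Step 25: x=[3.3839] v=[-1.3190]
Step 26: x=[3.3185] v=[-1.3088]
Step 27: x=[3.2539] v=[-1.2929]
Step 28: x=[3.1903] v=[-1.2714]
Step 29: x=[3.1281] v=[-1.2443]
Step 30: x=[3.0675] v=[-1.2118]
Step 31: x=[3.0088] v=[-1.1740]
Step 32: x=[2.9523] v=[-1.1310]
Step 33: x=[2.8981] v=[-1.0831]
Step 34: x=[2.8466] v=[-1.0304]
Step 35: x=[2.7979] v=[-0.9732]
Step 36: x=[2.7523] v=[-0.9118]
Step 37: x=[2.7100] v=[-0.8464]
Step 38: x=[2.6711] v=[-0.7773]
Step 39: x=[2.6359] v=[-0.7048]
Step 40: x=[2.6044] v=[-0.6292]
Step 41: x=[2.5769] v=[-0.5508]
Step 42: x=[2.5534] v=[-0.4700]
Step 43: x=[2.5340] v=[-0.3872]
Step 44: x=[2.5189] v=[-0.3027]
Step 45: x=[2.5081] v=[-0.2169]
Step 46: x=[2.5016] v=[-0.1301]
Step 47: x=[2.4995] v=[-0.0427]
Step 48: x=[2.5017] v=[0.0448]
First v>=0 after going negative at step 48, time=2.4000

Answer: 2.4000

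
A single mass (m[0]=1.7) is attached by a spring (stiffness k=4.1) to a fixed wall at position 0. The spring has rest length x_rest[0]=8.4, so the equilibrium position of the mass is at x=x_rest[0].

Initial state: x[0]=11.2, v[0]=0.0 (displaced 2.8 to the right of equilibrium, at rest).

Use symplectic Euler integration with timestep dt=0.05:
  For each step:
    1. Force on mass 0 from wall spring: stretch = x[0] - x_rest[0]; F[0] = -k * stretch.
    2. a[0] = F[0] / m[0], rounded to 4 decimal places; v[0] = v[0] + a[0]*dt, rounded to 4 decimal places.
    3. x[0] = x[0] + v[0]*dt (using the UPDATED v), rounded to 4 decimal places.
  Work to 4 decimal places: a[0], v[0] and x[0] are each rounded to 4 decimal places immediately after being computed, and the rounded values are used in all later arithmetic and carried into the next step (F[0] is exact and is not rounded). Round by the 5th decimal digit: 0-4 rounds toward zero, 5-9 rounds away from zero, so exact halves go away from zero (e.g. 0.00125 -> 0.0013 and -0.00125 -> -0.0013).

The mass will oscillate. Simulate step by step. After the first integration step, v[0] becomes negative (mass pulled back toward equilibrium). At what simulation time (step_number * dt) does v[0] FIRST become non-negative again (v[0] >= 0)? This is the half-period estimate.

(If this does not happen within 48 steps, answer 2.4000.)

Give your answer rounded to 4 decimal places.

Step 0: x=[11.2000] v=[0.0000]
Step 1: x=[11.1831] v=[-0.3376]
Step 2: x=[11.1494] v=[-0.6732]
Step 3: x=[11.0992] v=[-1.0047]
Step 4: x=[11.0327] v=[-1.3302]
Step 5: x=[10.9503] v=[-1.6477]
Step 6: x=[10.8525] v=[-1.9552]
Step 7: x=[10.7400] v=[-2.2509]
Step 8: x=[10.6133] v=[-2.5331]
Step 9: x=[10.4733] v=[-2.8000]
Step 10: x=[10.3208] v=[-3.0500]
Step 11: x=[10.1567] v=[-3.2816]
Step 12: x=[9.9820] v=[-3.4934]
Step 13: x=[9.7978] v=[-3.6842]
Step 14: x=[9.6052] v=[-3.8528]
Step 15: x=[9.4053] v=[-3.9981]
Step 16: x=[9.1993] v=[-4.1193]
Step 17: x=[8.9885] v=[-4.2157]
Step 18: x=[8.7742] v=[-4.2867]
Step 19: x=[8.5576] v=[-4.3318]
Step 20: x=[8.3401] v=[-4.3508]
Step 21: x=[8.1229] v=[-4.3436]
Step 22: x=[7.9074] v=[-4.3102]
Step 23: x=[7.6949] v=[-4.2508]
Step 24: x=[7.4866] v=[-4.1658]
Step 25: x=[7.2838] v=[-4.0557]
Step 26: x=[7.0877] v=[-3.9211]
Step 27: x=[6.8996] v=[-3.7629]
Step 28: x=[6.7205] v=[-3.5820]
Step 29: x=[6.5515] v=[-3.3795]
Step 30: x=[6.3937] v=[-3.1566]
Step 31: x=[6.2480] v=[-2.9147]
Step 32: x=[6.1152] v=[-2.6552]
Step 33: x=[5.9962] v=[-2.3797]
Step 34: x=[5.8917] v=[-2.0898]
Step 35: x=[5.8023] v=[-1.7873]
Step 36: x=[5.7286] v=[-1.4741]
Step 37: x=[5.6710] v=[-1.1520]
Step 38: x=[5.6299] v=[-0.8229]
Step 39: x=[5.6055] v=[-0.4889]
Step 40: x=[5.5979] v=[-0.1519]
Step 41: x=[5.6072] v=[0.1860]
First v>=0 after going negative at step 41, time=2.0500

Answer: 2.0500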